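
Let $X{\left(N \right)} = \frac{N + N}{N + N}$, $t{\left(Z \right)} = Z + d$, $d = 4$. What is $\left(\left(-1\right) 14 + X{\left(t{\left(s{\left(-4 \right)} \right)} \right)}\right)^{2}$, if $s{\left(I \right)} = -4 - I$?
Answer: $169$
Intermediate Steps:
$t{\left(Z \right)} = 4 + Z$ ($t{\left(Z \right)} = Z + 4 = 4 + Z$)
$X{\left(N \right)} = 1$ ($X{\left(N \right)} = \frac{2 N}{2 N} = 2 N \frac{1}{2 N} = 1$)
$\left(\left(-1\right) 14 + X{\left(t{\left(s{\left(-4 \right)} \right)} \right)}\right)^{2} = \left(\left(-1\right) 14 + 1\right)^{2} = \left(-14 + 1\right)^{2} = \left(-13\right)^{2} = 169$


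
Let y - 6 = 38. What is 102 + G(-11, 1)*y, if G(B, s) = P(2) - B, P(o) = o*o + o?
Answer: 850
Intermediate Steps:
P(o) = o + o**2 (P(o) = o**2 + o = o + o**2)
y = 44 (y = 6 + 38 = 44)
G(B, s) = 6 - B (G(B, s) = 2*(1 + 2) - B = 2*3 - B = 6 - B)
102 + G(-11, 1)*y = 102 + (6 - 1*(-11))*44 = 102 + (6 + 11)*44 = 102 + 17*44 = 102 + 748 = 850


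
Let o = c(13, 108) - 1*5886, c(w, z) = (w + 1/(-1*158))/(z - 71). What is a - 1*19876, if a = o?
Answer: -150602599/5846 ≈ -25762.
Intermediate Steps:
c(w, z) = (-1/158 + w)/(-71 + z) (c(w, z) = (w + 1/(-158))/(-71 + z) = (w - 1/158)/(-71 + z) = (-1/158 + w)/(-71 + z))
o = -34407503/5846 (o = (-1/158 + 13)/(-71 + 108) - 1*5886 = (2053/158)/37 - 5886 = (1/37)*(2053/158) - 5886 = 2053/5846 - 5886 = -34407503/5846 ≈ -5885.6)
a = -34407503/5846 ≈ -5885.6
a - 1*19876 = -34407503/5846 - 1*19876 = -34407503/5846 - 19876 = -150602599/5846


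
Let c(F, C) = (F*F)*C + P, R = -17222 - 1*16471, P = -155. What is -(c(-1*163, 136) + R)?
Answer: -3579536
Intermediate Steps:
R = -33693 (R = -17222 - 16471 = -33693)
c(F, C) = -155 + C*F² (c(F, C) = (F*F)*C - 155 = F²*C - 155 = C*F² - 155 = -155 + C*F²)
-(c(-1*163, 136) + R) = -((-155 + 136*(-1*163)²) - 33693) = -((-155 + 136*(-163)²) - 33693) = -((-155 + 136*26569) - 33693) = -((-155 + 3613384) - 33693) = -(3613229 - 33693) = -1*3579536 = -3579536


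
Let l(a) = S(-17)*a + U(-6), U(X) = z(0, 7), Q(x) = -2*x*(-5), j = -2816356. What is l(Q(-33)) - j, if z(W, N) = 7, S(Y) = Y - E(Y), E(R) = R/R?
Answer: 2822303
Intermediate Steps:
E(R) = 1
Q(x) = 10*x
S(Y) = -1 + Y (S(Y) = Y - 1*1 = Y - 1 = -1 + Y)
U(X) = 7
l(a) = 7 - 18*a (l(a) = (-1 - 17)*a + 7 = -18*a + 7 = 7 - 18*a)
l(Q(-33)) - j = (7 - 180*(-33)) - 1*(-2816356) = (7 - 18*(-330)) + 2816356 = (7 + 5940) + 2816356 = 5947 + 2816356 = 2822303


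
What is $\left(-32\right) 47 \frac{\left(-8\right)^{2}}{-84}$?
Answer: $\frac{24064}{21} \approx 1145.9$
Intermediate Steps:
$\left(-32\right) 47 \frac{\left(-8\right)^{2}}{-84} = - 1504 \cdot 64 \left(- \frac{1}{84}\right) = \left(-1504\right) \left(- \frac{16}{21}\right) = \frac{24064}{21}$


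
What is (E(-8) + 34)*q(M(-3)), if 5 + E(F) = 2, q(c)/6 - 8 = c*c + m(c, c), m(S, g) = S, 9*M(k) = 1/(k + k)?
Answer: 721525/486 ≈ 1484.6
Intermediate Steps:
M(k) = 1/(18*k) (M(k) = 1/(9*(k + k)) = 1/(9*((2*k))) = (1/(2*k))/9 = 1/(18*k))
q(c) = 48 + 6*c + 6*c² (q(c) = 48 + 6*(c*c + c) = 48 + 6*(c² + c) = 48 + 6*(c + c²) = 48 + (6*c + 6*c²) = 48 + 6*c + 6*c²)
E(F) = -3 (E(F) = -5 + 2 = -3)
(E(-8) + 34)*q(M(-3)) = (-3 + 34)*(48 + 6*((1/18)/(-3)) + 6*((1/18)/(-3))²) = 31*(48 + 6*((1/18)*(-⅓)) + 6*((1/18)*(-⅓))²) = 31*(48 + 6*(-1/54) + 6*(-1/54)²) = 31*(48 - ⅑ + 6*(1/2916)) = 31*(48 - ⅑ + 1/486) = 31*(23275/486) = 721525/486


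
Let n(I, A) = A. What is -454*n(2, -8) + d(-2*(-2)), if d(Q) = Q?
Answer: 3636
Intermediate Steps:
-454*n(2, -8) + d(-2*(-2)) = -454*(-8) - 2*(-2) = 3632 + 4 = 3636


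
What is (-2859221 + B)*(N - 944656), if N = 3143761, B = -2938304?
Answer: -12749366215125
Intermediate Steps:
(-2859221 + B)*(N - 944656) = (-2859221 - 2938304)*(3143761 - 944656) = -5797525*2199105 = -12749366215125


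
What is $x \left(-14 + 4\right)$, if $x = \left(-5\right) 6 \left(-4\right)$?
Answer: $-1200$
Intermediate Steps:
$x = 120$ ($x = \left(-30\right) \left(-4\right) = 120$)
$x \left(-14 + 4\right) = 120 \left(-14 + 4\right) = 120 \left(-10\right) = -1200$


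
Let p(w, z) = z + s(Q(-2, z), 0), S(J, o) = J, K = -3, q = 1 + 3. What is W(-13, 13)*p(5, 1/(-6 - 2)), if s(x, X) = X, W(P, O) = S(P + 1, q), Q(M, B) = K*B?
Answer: 3/2 ≈ 1.5000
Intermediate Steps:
q = 4
Q(M, B) = -3*B
W(P, O) = 1 + P (W(P, O) = P + 1 = 1 + P)
p(w, z) = z (p(w, z) = z + 0 = z)
W(-13, 13)*p(5, 1/(-6 - 2)) = (1 - 13)/(-6 - 2) = -12/(-8) = -12*(-⅛) = 3/2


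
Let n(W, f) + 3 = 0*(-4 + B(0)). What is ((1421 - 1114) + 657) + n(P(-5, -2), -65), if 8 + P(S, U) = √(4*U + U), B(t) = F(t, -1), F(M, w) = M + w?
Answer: 961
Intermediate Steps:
B(t) = -1 + t (B(t) = t - 1 = -1 + t)
P(S, U) = -8 + √5*√U (P(S, U) = -8 + √(4*U + U) = -8 + √(5*U) = -8 + √5*√U)
n(W, f) = -3 (n(W, f) = -3 + 0*(-4 + (-1 + 0)) = -3 + 0*(-4 - 1) = -3 + 0*(-5) = -3 + 0 = -3)
((1421 - 1114) + 657) + n(P(-5, -2), -65) = ((1421 - 1114) + 657) - 3 = (307 + 657) - 3 = 964 - 3 = 961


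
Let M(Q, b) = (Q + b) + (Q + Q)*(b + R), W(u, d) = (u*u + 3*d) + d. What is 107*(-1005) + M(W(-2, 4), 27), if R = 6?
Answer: -106168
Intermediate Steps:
W(u, d) = u**2 + 4*d (W(u, d) = (u**2 + 3*d) + d = u**2 + 4*d)
M(Q, b) = Q + b + 2*Q*(6 + b) (M(Q, b) = (Q + b) + (Q + Q)*(b + 6) = (Q + b) + (2*Q)*(6 + b) = (Q + b) + 2*Q*(6 + b) = Q + b + 2*Q*(6 + b))
107*(-1005) + M(W(-2, 4), 27) = 107*(-1005) + (27 + 13*((-2)**2 + 4*4) + 2*((-2)**2 + 4*4)*27) = -107535 + (27 + 13*(4 + 16) + 2*(4 + 16)*27) = -107535 + (27 + 13*20 + 2*20*27) = -107535 + (27 + 260 + 1080) = -107535 + 1367 = -106168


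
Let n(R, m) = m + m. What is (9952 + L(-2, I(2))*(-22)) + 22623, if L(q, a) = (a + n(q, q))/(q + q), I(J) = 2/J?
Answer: 65117/2 ≈ 32559.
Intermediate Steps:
n(R, m) = 2*m
L(q, a) = (a + 2*q)/(2*q) (L(q, a) = (a + 2*q)/(q + q) = (a + 2*q)/((2*q)) = (a + 2*q)*(1/(2*q)) = (a + 2*q)/(2*q))
(9952 + L(-2, I(2))*(-22)) + 22623 = (9952 + ((-2 + (2/2)/2)/(-2))*(-22)) + 22623 = (9952 - (-2 + (2*(½))/2)/2*(-22)) + 22623 = (9952 - (-2 + (½)*1)/2*(-22)) + 22623 = (9952 - (-2 + ½)/2*(-22)) + 22623 = (9952 - ½*(-3/2)*(-22)) + 22623 = (9952 + (¾)*(-22)) + 22623 = (9952 - 33/2) + 22623 = 19871/2 + 22623 = 65117/2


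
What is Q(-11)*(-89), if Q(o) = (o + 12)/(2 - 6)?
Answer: 89/4 ≈ 22.250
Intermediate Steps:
Q(o) = -3 - o/4 (Q(o) = (12 + o)/(-4) = (12 + o)*(-¼) = -3 - o/4)
Q(-11)*(-89) = (-3 - ¼*(-11))*(-89) = (-3 + 11/4)*(-89) = -¼*(-89) = 89/4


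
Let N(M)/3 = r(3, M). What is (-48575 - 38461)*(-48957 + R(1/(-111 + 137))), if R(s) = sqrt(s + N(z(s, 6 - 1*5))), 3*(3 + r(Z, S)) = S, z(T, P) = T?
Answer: 4261021452 - 174072*I*sqrt(377)/13 ≈ 4.261e+9 - 2.5999e+5*I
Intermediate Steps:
r(Z, S) = -3 + S/3
N(M) = -9 + M (N(M) = 3*(-3 + M/3) = -9 + M)
R(s) = sqrt(-9 + 2*s) (R(s) = sqrt(s + (-9 + s)) = sqrt(-9 + 2*s))
(-48575 - 38461)*(-48957 + R(1/(-111 + 137))) = (-48575 - 38461)*(-48957 + sqrt(-9 + 2/(-111 + 137))) = -87036*(-48957 + sqrt(-9 + 2/26)) = -87036*(-48957 + sqrt(-9 + 2*(1/26))) = -87036*(-48957 + sqrt(-9 + 1/13)) = -87036*(-48957 + sqrt(-116/13)) = -87036*(-48957 + 2*I*sqrt(377)/13) = 4261021452 - 174072*I*sqrt(377)/13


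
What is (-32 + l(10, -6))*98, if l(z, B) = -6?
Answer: -3724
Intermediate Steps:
(-32 + l(10, -6))*98 = (-32 - 6)*98 = -38*98 = -3724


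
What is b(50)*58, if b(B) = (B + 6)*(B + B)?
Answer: 324800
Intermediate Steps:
b(B) = 2*B*(6 + B) (b(B) = (6 + B)*(2*B) = 2*B*(6 + B))
b(50)*58 = (2*50*(6 + 50))*58 = (2*50*56)*58 = 5600*58 = 324800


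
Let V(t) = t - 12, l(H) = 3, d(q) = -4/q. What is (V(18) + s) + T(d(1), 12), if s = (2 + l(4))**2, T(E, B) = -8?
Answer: 23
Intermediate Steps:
s = 25 (s = (2 + 3)**2 = 5**2 = 25)
V(t) = -12 + t
(V(18) + s) + T(d(1), 12) = ((-12 + 18) + 25) - 8 = (6 + 25) - 8 = 31 - 8 = 23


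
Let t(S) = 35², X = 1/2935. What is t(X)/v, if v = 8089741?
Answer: 1225/8089741 ≈ 0.00015143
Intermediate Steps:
X = 1/2935 ≈ 0.00034072
t(S) = 1225
t(X)/v = 1225/8089741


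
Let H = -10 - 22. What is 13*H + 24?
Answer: -392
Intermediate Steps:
H = -32
13*H + 24 = 13*(-32) + 24 = -416 + 24 = -392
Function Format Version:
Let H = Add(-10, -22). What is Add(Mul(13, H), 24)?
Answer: -392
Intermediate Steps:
H = -32
Add(Mul(13, H), 24) = Add(Mul(13, -32), 24) = Add(-416, 24) = -392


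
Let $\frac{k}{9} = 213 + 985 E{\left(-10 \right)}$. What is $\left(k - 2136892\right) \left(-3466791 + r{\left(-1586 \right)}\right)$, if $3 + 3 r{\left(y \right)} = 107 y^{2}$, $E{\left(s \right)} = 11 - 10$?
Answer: $- \frac{550124575665560}{3} \approx -1.8337 \cdot 10^{14}$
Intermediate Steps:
$E{\left(s \right)} = 1$ ($E{\left(s \right)} = 11 - 10 = 1$)
$k = 10782$ ($k = 9 \left(213 + 985 \cdot 1\right) = 9 \left(213 + 985\right) = 9 \cdot 1198 = 10782$)
$r{\left(y \right)} = -1 + \frac{107 y^{2}}{3}$
$\left(k - 2136892\right) \left(-3466791 + r{\left(-1586 \right)}\right) = \left(10782 - 2136892\right) \left(-3466791 - \left(1 - \frac{107 \left(-1586\right)^{2}}{3}\right)\right) = - 2126110 \left(-3466791 + \left(-1 + \frac{107}{3} \cdot 2515396\right)\right) = - 2126110 \left(-3466791 + \left(-1 + \frac{269147372}{3}\right)\right) = - 2126110 \left(-3466791 + \frac{269147369}{3}\right) = \left(-2126110\right) \frac{258746996}{3} = - \frac{550124575665560}{3}$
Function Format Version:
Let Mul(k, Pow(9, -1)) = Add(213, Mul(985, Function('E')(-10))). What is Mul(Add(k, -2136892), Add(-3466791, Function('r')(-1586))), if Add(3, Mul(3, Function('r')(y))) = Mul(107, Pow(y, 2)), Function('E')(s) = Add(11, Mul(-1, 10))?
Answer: Rational(-550124575665560, 3) ≈ -1.8337e+14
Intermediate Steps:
Function('E')(s) = 1 (Function('E')(s) = Add(11, -10) = 1)
k = 10782 (k = Mul(9, Add(213, Mul(985, 1))) = Mul(9, Add(213, 985)) = Mul(9, 1198) = 10782)
Function('r')(y) = Add(-1, Mul(Rational(107, 3), Pow(y, 2))) (Function('r')(y) = Add(-1, Mul(Rational(1, 3), Mul(107, Pow(y, 2)))) = Add(-1, Mul(Rational(107, 3), Pow(y, 2))))
Mul(Add(k, -2136892), Add(-3466791, Function('r')(-1586))) = Mul(Add(10782, -2136892), Add(-3466791, Add(-1, Mul(Rational(107, 3), Pow(-1586, 2))))) = Mul(-2126110, Add(-3466791, Add(-1, Mul(Rational(107, 3), 2515396)))) = Mul(-2126110, Add(-3466791, Add(-1, Rational(269147372, 3)))) = Mul(-2126110, Add(-3466791, Rational(269147369, 3))) = Mul(-2126110, Rational(258746996, 3)) = Rational(-550124575665560, 3)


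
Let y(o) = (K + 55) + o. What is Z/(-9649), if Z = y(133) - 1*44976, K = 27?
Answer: 44761/9649 ≈ 4.6389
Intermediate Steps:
y(o) = 82 + o (y(o) = (27 + 55) + o = 82 + o)
Z = -44761 (Z = (82 + 133) - 1*44976 = 215 - 44976 = -44761)
Z/(-9649) = -44761/(-9649) = -44761*(-1/9649) = 44761/9649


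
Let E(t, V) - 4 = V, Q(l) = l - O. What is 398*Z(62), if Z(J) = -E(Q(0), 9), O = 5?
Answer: -5174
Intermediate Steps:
Q(l) = -5 + l (Q(l) = l - 1*5 = l - 5 = -5 + l)
E(t, V) = 4 + V
Z(J) = -13 (Z(J) = -(4 + 9) = -1*13 = -13)
398*Z(62) = 398*(-13) = -5174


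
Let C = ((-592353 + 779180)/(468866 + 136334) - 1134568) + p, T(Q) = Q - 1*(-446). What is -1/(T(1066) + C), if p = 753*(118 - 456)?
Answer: 605200/839757177173 ≈ 7.2068e-7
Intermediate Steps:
T(Q) = 446 + Q (T(Q) = Q + 446 = 446 + Q)
p = -254514 (p = 753*(-338) = -254514)
C = -840672239573/605200 (C = ((-592353 + 779180)/(468866 + 136334) - 1134568) - 254514 = (186827/605200 - 1134568) - 254514 = -686640366773/605200 - 254514 = -840672239573/605200 ≈ -1.3891e+6)
-1/(T(1066) + C) = -1/((446 + 1066) - 840672239573/605200) = -1/(1512 - 840672239573/605200) = -1/(-839757177173/605200) = -1*(-605200/839757177173) = 605200/839757177173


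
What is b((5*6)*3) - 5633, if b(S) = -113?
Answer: -5746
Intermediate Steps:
b((5*6)*3) - 5633 = -113 - 5633 = -5746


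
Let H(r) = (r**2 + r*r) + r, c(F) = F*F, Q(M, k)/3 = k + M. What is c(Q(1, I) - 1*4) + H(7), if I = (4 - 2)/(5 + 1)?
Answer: 105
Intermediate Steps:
I = 1/3 (I = 2/6 = 2*(1/6) = 1/3 ≈ 0.33333)
Q(M, k) = 3*M + 3*k (Q(M, k) = 3*(k + M) = 3*(M + k) = 3*M + 3*k)
c(F) = F**2
H(r) = r + 2*r**2 (H(r) = (r**2 + r**2) + r = 2*r**2 + r = r + 2*r**2)
c(Q(1, I) - 1*4) + H(7) = ((3*1 + 3*(1/3)) - 1*4)**2 + 7*(1 + 2*7) = ((3 + 1) - 4)**2 + 7*(1 + 14) = (4 - 4)**2 + 7*15 = 0**2 + 105 = 0 + 105 = 105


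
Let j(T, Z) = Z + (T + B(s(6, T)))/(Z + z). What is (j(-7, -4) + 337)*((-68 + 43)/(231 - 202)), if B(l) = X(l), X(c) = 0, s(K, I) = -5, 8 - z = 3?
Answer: -8150/29 ≈ -281.03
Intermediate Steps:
z = 5 (z = 8 - 1*3 = 8 - 3 = 5)
B(l) = 0
j(T, Z) = Z + T/(5 + Z) (j(T, Z) = Z + (T + 0)/(Z + 5) = Z + T/(5 + Z))
(j(-7, -4) + 337)*((-68 + 43)/(231 - 202)) = ((-7 + (-4)**2 + 5*(-4))/(5 - 4) + 337)*((-68 + 43)/(231 - 202)) = ((-7 + 16 - 20)/1 + 337)*(-25/29) = (1*(-11) + 337)*(-25*1/29) = (-11 + 337)*(-25/29) = 326*(-25/29) = -8150/29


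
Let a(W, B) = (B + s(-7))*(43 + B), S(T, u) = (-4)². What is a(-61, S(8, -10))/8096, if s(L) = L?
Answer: 531/8096 ≈ 0.065588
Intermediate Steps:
S(T, u) = 16
a(W, B) = (-7 + B)*(43 + B) (a(W, B) = (B - 7)*(43 + B) = (-7 + B)*(43 + B))
a(-61, S(8, -10))/8096 = (-301 + 16² + 36*16)/8096 = (-301 + 256 + 576)*(1/8096) = 531*(1/8096) = 531/8096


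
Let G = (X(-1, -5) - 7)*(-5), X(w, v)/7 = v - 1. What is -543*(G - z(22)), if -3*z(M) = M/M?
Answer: -133216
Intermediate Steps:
X(w, v) = -7 + 7*v (X(w, v) = 7*(v - 1) = 7*(-1 + v) = -7 + 7*v)
z(M) = -⅓ (z(M) = -M/(3*M) = -⅓*1 = -⅓)
G = 245 (G = ((-7 + 7*(-5)) - 7)*(-5) = ((-7 - 35) - 7)*(-5) = (-42 - 7)*(-5) = -49*(-5) = 245)
-543*(G - z(22)) = -543*(245 - 1*(-⅓)) = -543*(245 + ⅓) = -543*736/3 = -133216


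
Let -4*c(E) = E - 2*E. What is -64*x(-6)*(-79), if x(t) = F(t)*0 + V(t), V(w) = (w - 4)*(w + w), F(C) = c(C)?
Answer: 606720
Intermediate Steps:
c(E) = E/4 (c(E) = -(E - 2*E)/4 = -(-1)*E/4 = E/4)
F(C) = C/4
V(w) = 2*w*(-4 + w) (V(w) = (-4 + w)*(2*w) = 2*w*(-4 + w))
x(t) = 2*t*(-4 + t) (x(t) = (t/4)*0 + 2*t*(-4 + t) = 0 + 2*t*(-4 + t) = 2*t*(-4 + t))
-64*x(-6)*(-79) = -128*(-6)*(-4 - 6)*(-79) = -128*(-6)*(-10)*(-79) = -64*120*(-79) = -7680*(-79) = 606720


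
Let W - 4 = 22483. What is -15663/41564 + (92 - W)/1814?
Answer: -479619231/37698548 ≈ -12.722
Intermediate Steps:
W = 22487 (W = 4 + 22483 = 22487)
-15663/41564 + (92 - W)/1814 = -15663/41564 + (92 - 1*22487)/1814 = -15663*1/41564 + (92 - 22487)*(1/1814) = -15663/41564 - 22395*1/1814 = -15663/41564 - 22395/1814 = -479619231/37698548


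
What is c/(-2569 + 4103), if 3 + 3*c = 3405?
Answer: 567/767 ≈ 0.73924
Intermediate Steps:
c = 1134 (c = -1 + (⅓)*3405 = -1 + 1135 = 1134)
c/(-2569 + 4103) = 1134/(-2569 + 4103) = 1134/1534 = 1134*(1/1534) = 567/767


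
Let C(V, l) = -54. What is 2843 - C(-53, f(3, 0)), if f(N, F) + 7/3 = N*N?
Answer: 2897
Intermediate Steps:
f(N, F) = -7/3 + N² (f(N, F) = -7/3 + N*N = -7/3 + N²)
2843 - C(-53, f(3, 0)) = 2843 - 1*(-54) = 2843 + 54 = 2897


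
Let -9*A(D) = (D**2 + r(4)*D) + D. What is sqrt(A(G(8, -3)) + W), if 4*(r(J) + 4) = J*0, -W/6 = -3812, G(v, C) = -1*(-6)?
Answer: sqrt(22870) ≈ 151.23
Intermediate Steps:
G(v, C) = 6
W = 22872 (W = -6*(-3812) = 22872)
r(J) = -4 (r(J) = -4 + (J*0)/4 = -4 + (1/4)*0 = -4 + 0 = -4)
A(D) = -D**2/9 + D/3 (A(D) = -((D**2 - 4*D) + D)/9 = -(D**2 - 3*D)/9 = -D**2/9 + D/3)
sqrt(A(G(8, -3)) + W) = sqrt((1/9)*6*(3 - 1*6) + 22872) = sqrt((1/9)*6*(3 - 6) + 22872) = sqrt((1/9)*6*(-3) + 22872) = sqrt(-2 + 22872) = sqrt(22870)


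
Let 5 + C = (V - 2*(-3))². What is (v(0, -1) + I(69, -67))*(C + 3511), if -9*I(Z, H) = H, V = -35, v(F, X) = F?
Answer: 32361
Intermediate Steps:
I(Z, H) = -H/9
C = 836 (C = -5 + (-35 - 2*(-3))² = -5 + (-35 + 6)² = -5 + (-29)² = -5 + 841 = 836)
(v(0, -1) + I(69, -67))*(C + 3511) = (0 - ⅑*(-67))*(836 + 3511) = (0 + 67/9)*4347 = (67/9)*4347 = 32361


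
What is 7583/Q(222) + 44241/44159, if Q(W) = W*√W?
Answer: 44241/44159 + 7583*√222/49284 ≈ 3.2944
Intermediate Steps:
Q(W) = W^(3/2)
7583/Q(222) + 44241/44159 = 7583/(222^(3/2)) + 44241/44159 = 7583/((222*√222)) + 44241*(1/44159) = 7583*(√222/49284) + 44241/44159 = 7583*√222/49284 + 44241/44159 = 44241/44159 + 7583*√222/49284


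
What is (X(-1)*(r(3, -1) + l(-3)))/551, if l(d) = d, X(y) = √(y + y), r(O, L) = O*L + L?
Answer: -7*I*√2/551 ≈ -0.017966*I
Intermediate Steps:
r(O, L) = L + L*O (r(O, L) = L*O + L = L + L*O)
X(y) = √2*√y (X(y) = √(2*y) = √2*√y)
(X(-1)*(r(3, -1) + l(-3)))/551 = ((√2*√(-1))*(-(1 + 3) - 3))/551 = ((√2*I)*(-1*4 - 3))*(1/551) = ((I*√2)*(-4 - 3))*(1/551) = ((I*√2)*(-7))*(1/551) = -7*I*√2*(1/551) = -7*I*√2/551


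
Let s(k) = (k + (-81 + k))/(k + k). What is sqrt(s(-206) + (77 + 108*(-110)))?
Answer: I*sqrt(500821329)/206 ≈ 108.64*I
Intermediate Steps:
s(k) = (-81 + 2*k)/(2*k) (s(k) = (-81 + 2*k)/((2*k)) = (-81 + 2*k)*(1/(2*k)) = (-81 + 2*k)/(2*k))
sqrt(s(-206) + (77 + 108*(-110))) = sqrt((-81/2 - 206)/(-206) + (77 + 108*(-110))) = sqrt(-1/206*(-493/2) + (77 - 11880)) = sqrt(493/412 - 11803) = sqrt(-4862343/412) = I*sqrt(500821329)/206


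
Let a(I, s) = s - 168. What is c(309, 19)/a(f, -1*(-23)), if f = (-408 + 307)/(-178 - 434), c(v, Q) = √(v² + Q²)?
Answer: -√95842/145 ≈ -2.1351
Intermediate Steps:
c(v, Q) = √(Q² + v²)
f = 101/612 (f = -101/(-612) = -101*(-1/612) = 101/612 ≈ 0.16503)
a(I, s) = -168 + s
c(309, 19)/a(f, -1*(-23)) = √(19² + 309²)/(-168 - 1*(-23)) = √(361 + 95481)/(-168 + 23) = √95842/(-145) = √95842*(-1/145) = -√95842/145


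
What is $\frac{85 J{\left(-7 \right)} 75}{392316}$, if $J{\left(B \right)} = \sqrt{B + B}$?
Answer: $\frac{2125 i \sqrt{14}}{130772} \approx 0.060801 i$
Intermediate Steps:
$J{\left(B \right)} = \sqrt{2} \sqrt{B}$ ($J{\left(B \right)} = \sqrt{2 B} = \sqrt{2} \sqrt{B}$)
$\frac{85 J{\left(-7 \right)} 75}{392316} = \frac{85 \sqrt{2} \sqrt{-7} \cdot 75}{392316} = 85 \sqrt{2} i \sqrt{7} \cdot 75 \cdot \frac{1}{392316} = 85 i \sqrt{14} \cdot 75 \cdot \frac{1}{392316} = 6375 i \sqrt{14} \cdot \frac{1}{392316} = \frac{2125 i \sqrt{14}}{130772}$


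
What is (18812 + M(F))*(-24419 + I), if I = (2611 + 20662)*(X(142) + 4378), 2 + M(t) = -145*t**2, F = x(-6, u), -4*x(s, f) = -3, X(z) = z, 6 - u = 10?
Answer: 31514578808355/16 ≈ 1.9697e+12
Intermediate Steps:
u = -4 (u = 6 - 1*10 = 6 - 10 = -4)
x(s, f) = 3/4 (x(s, f) = -1/4*(-3) = 3/4)
F = 3/4 ≈ 0.75000
M(t) = -2 - 145*t**2
I = 105193960 (I = (2611 + 20662)*(142 + 4378) = 23273*4520 = 105193960)
(18812 + M(F))*(-24419 + I) = (18812 + (-2 - 145*(3/4)**2))*(-24419 + 105193960) = (18812 + (-2 - 145*9/16))*105169541 = (18812 + (-2 - 1305/16))*105169541 = (18812 - 1337/16)*105169541 = (299655/16)*105169541 = 31514578808355/16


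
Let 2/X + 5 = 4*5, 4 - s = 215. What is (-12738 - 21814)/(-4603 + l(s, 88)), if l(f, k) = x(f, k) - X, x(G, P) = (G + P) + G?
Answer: 518280/74057 ≈ 6.9984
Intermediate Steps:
s = -211 (s = 4 - 1*215 = 4 - 215 = -211)
X = 2/15 (X = 2/(-5 + 4*5) = 2/(-5 + 20) = 2/15 ≈ 0.13333)
x(G, P) = P + 2*G
l(f, k) = -2/15 + k + 2*f (l(f, k) = (k + 2*f) - 1*2/15 = (k + 2*f) - 2/15 = -2/15 + k + 2*f)
(-12738 - 21814)/(-4603 + l(s, 88)) = (-12738 - 21814)/(-4603 + (-2/15 + 88 + 2*(-211))) = -34552/(-4603 + (-2/15 + 88 - 422)) = -34552/(-4603 - 5012/15) = -34552/(-74057/15) = -34552*(-15/74057) = 518280/74057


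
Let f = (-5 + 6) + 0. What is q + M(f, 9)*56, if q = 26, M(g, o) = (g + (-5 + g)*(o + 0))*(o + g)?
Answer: -19574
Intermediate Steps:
f = 1 (f = 1 + 0 = 1)
M(g, o) = (g + o)*(g + o*(-5 + g)) (M(g, o) = (g + (-5 + g)*o)*(g + o) = (g + o*(-5 + g))*(g + o) = (g + o)*(g + o*(-5 + g)))
q + M(f, 9)*56 = 26 + (1**2 - 5*9**2 + 1*9**2 + 9*1**2 - 4*1*9)*56 = 26 + (1 - 5*81 + 1*81 + 9*1 - 36)*56 = 26 + (1 - 405 + 81 + 9 - 36)*56 = 26 - 350*56 = 26 - 19600 = -19574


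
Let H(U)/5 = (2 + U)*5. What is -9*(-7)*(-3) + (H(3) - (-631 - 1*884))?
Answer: 1451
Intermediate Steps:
H(U) = 50 + 25*U (H(U) = 5*((2 + U)*5) = 5*(10 + 5*U) = 50 + 25*U)
-9*(-7)*(-3) + (H(3) - (-631 - 1*884)) = -9*(-7)*(-3) + ((50 + 25*3) - (-631 - 1*884)) = 63*(-3) + ((50 + 75) - (-631 - 884)) = -189 + (125 - 1*(-1515)) = -189 + (125 + 1515) = -189 + 1640 = 1451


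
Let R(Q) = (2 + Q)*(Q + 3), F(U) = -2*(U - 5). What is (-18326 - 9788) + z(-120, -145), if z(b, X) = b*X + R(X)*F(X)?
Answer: 6081086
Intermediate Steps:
F(U) = 10 - 2*U (F(U) = -2*(-5 + U) = 10 - 2*U)
R(Q) = (2 + Q)*(3 + Q)
z(b, X) = X*b + (10 - 2*X)*(6 + X² + 5*X) (z(b, X) = b*X + (6 + X² + 5*X)*(10 - 2*X) = X*b + (10 - 2*X)*(6 + X² + 5*X))
(-18326 - 9788) + z(-120, -145) = (-18326 - 9788) + (60 - 2*(-145)³ + 38*(-145) - 145*(-120)) = -28114 + (60 - 2*(-3048625) - 5510 + 17400) = -28114 + (60 + 6097250 - 5510 + 17400) = -28114 + 6109200 = 6081086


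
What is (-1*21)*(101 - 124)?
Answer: 483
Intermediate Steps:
(-1*21)*(101 - 124) = -21*(-23) = 483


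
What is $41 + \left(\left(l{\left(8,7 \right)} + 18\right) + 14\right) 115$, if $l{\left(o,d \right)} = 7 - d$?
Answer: $3721$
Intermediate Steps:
$41 + \left(\left(l{\left(8,7 \right)} + 18\right) + 14\right) 115 = 41 + \left(\left(\left(7 - 7\right) + 18\right) + 14\right) 115 = 41 + \left(\left(0 + 18\right) + 14\right) 115 = 41 + \left(18 + 14\right) 115 = 41 + 32 \cdot 115 = 41 + 3680 = 3721$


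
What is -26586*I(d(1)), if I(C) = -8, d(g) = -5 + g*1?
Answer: 212688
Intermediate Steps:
d(g) = -5 + g
-26586*I(d(1)) = -26586*(-8) = 212688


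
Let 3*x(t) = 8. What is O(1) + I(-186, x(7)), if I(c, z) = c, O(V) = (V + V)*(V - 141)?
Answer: -466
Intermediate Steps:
x(t) = 8/3 (x(t) = (1/3)*8 = 8/3)
O(V) = 2*V*(-141 + V) (O(V) = (2*V)*(-141 + V) = 2*V*(-141 + V))
O(1) + I(-186, x(7)) = 2*1*(-141 + 1) - 186 = 2*1*(-140) - 186 = -280 - 186 = -466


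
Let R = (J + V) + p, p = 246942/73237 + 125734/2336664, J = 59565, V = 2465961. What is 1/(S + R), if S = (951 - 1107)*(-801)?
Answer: 85565130684/226789131820020911 ≈ 3.7729e-7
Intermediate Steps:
p = 293114431223/85565130684 (p = 246942*(1/73237) + 125734*(1/2336664) = 246942/73237 + 62867/1168332 = 293114431223/85565130684 ≈ 3.4256)
R = 216097255350271007/85565130684 (R = (59565 + 2465961) + 293114431223/85565130684 = 2525526 + 293114431223/85565130684 = 216097255350271007/85565130684 ≈ 2.5255e+6)
S = 124956 (S = -156*(-801) = 124956)
1/(S + R) = 1/(124956 + 216097255350271007/85565130684) = 1/(226789131820020911/85565130684) = 85565130684/226789131820020911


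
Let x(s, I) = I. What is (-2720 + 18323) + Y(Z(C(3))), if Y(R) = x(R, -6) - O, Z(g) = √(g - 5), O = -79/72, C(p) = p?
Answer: 1123063/72 ≈ 15598.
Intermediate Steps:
O = -79/72 (O = -79*1/72 = -79/72 ≈ -1.0972)
Z(g) = √(-5 + g)
Y(R) = -353/72 (Y(R) = -6 - 1*(-79/72) = -6 + 79/72 = -353/72)
(-2720 + 18323) + Y(Z(C(3))) = (-2720 + 18323) - 353/72 = 15603 - 353/72 = 1123063/72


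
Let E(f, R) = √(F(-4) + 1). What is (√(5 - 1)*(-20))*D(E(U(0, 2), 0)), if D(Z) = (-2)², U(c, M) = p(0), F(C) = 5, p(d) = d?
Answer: -160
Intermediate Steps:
U(c, M) = 0
E(f, R) = √6 (E(f, R) = √(5 + 1) = √6)
D(Z) = 4
(√(5 - 1)*(-20))*D(E(U(0, 2), 0)) = (√(5 - 1)*(-20))*4 = (√4*(-20))*4 = (2*(-20))*4 = -40*4 = -160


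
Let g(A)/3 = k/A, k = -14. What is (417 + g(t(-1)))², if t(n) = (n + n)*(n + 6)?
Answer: 4435236/25 ≈ 1.7741e+5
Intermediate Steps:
t(n) = 2*n*(6 + n) (t(n) = (2*n)*(6 + n) = 2*n*(6 + n))
g(A) = -42/A (g(A) = 3*(-14/A) = -42/A)
(417 + g(t(-1)))² = (417 - 42*(-1/(2*(6 - 1))))² = (417 - 42/(2*(-1)*5))² = (417 - 42/(-10))² = (417 - 42*(-⅒))² = (417 + 21/5)² = (2106/5)² = 4435236/25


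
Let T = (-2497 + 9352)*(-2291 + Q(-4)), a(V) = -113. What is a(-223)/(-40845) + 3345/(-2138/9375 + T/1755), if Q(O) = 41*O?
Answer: -7079697212012/20458270049595 ≈ -0.34606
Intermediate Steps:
T = -16829025 (T = (-2497 + 9352)*(-2291 + 41*(-4)) = 6855*(-2291 - 164) = 6855*(-2455) = -16829025)
a(-223)/(-40845) + 3345/(-2138/9375 + T/1755) = -113/(-40845) + 3345/(-2138/9375 - 16829025/1755) = -113*(-1/40845) + 3345/(-2138*1/9375 - 16829025*1/1755) = 113/40845 + 3345/(-2138/9375 - 1121935/117) = 113/40845 + 3345/(-3506130257/365625) = 113/40845 + 3345*(-365625/3506130257) = 113/40845 - 1223015625/3506130257 = -7079697212012/20458270049595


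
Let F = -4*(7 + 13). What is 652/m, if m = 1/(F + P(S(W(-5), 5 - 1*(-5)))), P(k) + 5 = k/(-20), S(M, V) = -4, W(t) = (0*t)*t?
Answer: -276448/5 ≈ -55290.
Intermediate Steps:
W(t) = 0 (W(t) = 0*t = 0)
P(k) = -5 - k/20 (P(k) = -5 + k/(-20) = -5 + k*(-1/20) = -5 - k/20)
F = -80 (F = -4*20 = -80)
m = -5/424 (m = 1/(-80 + (-5 - 1/20*(-4))) = 1/(-80 + (-5 + ⅕)) = 1/(-80 - 24/5) = 1/(-424/5) = -5/424 ≈ -0.011792)
652/m = 652/(-5/424) = 652*(-424/5) = -276448/5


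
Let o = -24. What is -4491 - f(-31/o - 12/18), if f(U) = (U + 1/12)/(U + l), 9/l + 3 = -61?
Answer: -417799/93 ≈ -4492.5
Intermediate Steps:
l = -9/64 (l = 9/(-3 - 61) = 9/(-64) = 9*(-1/64) = -9/64 ≈ -0.14063)
f(U) = (1/12 + U)/(-9/64 + U) (f(U) = (U + 1/12)/(U - 9/64) = (U + 1/12)/(-9/64 + U) = (1/12 + U)/(-9/64 + U))
-4491 - f(-31/o - 12/18) = -4491 - 16*(1 + 12*(-31/(-24) - 12/18))/(3*(-9 + 64*(-31/(-24) - 12/18))) = -4491 - 16*(1 + 12*(-31*(-1/24) - 12*1/18))/(3*(-9 + 64*(-31*(-1/24) - 12*1/18))) = -4491 - 16*(1 + 12*(31/24 - ⅔))/(3*(-9 + 64*(31/24 - ⅔))) = -4491 - 16*(1 + 12*(5/8))/(3*(-9 + 64*(5/8))) = -4491 - 16*(1 + 15/2)/(3*(-9 + 40)) = -4491 - 16*17/(3*31*2) = -4491 - 1*136/93 = -4491 - 136/93 = -417799/93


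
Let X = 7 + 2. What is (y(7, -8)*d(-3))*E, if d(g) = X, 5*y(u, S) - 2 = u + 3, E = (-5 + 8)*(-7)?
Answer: -2268/5 ≈ -453.60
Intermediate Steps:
E = -21 (E = 3*(-7) = -21)
y(u, S) = 1 + u/5 (y(u, S) = ⅖ + (u + 3)/5 = ⅖ + (3 + u)/5 = ⅖ + (⅗ + u/5) = 1 + u/5)
X = 9
d(g) = 9
(y(7, -8)*d(-3))*E = ((1 + (⅕)*7)*9)*(-21) = ((1 + 7/5)*9)*(-21) = ((12/5)*9)*(-21) = (108/5)*(-21) = -2268/5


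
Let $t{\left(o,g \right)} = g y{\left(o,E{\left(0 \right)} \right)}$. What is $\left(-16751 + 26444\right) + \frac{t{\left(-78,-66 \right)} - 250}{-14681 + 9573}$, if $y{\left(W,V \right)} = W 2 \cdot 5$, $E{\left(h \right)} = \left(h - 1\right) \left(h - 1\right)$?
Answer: $\frac{24730307}{2554} \approx 9683.0$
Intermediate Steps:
$E{\left(h \right)} = \left(-1 + h\right)^{2}$ ($E{\left(h \right)} = \left(-1 + h\right) \left(-1 + h\right) = \left(-1 + h\right)^{2}$)
$y{\left(W,V \right)} = 10 W$ ($y{\left(W,V \right)} = 2 W 5 = 10 W$)
$t{\left(o,g \right)} = 10 g o$ ($t{\left(o,g \right)} = g 10 o = 10 g o$)
$\left(-16751 + 26444\right) + \frac{t{\left(-78,-66 \right)} - 250}{-14681 + 9573} = \left(-16751 + 26444\right) + \frac{10 \left(-66\right) \left(-78\right) - 250}{-14681 + 9573} = 9693 + \frac{51480 - 250}{-5108} = 9693 + 51230 \left(- \frac{1}{5108}\right) = 9693 - \frac{25615}{2554} = \frac{24730307}{2554}$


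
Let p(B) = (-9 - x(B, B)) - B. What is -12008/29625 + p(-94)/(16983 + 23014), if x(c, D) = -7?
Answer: -262828/652125 ≈ -0.40303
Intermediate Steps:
p(B) = -2 - B (p(B) = (-9 - 1*(-7)) - B = (-9 + 7) - B = -2 - B)
-12008/29625 + p(-94)/(16983 + 23014) = -12008/29625 + (-2 - 1*(-94))/(16983 + 23014) = -12008*1/29625 + (-2 + 94)/39997 = -152/375 + 92*(1/39997) = -152/375 + 4/1739 = -262828/652125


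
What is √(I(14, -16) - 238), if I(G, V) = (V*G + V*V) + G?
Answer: 8*I*√3 ≈ 13.856*I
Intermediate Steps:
I(G, V) = G + V² + G*V (I(G, V) = (G*V + V²) + G = (V² + G*V) + G = G + V² + G*V)
√(I(14, -16) - 238) = √((14 + (-16)² + 14*(-16)) - 238) = √((14 + 256 - 224) - 238) = √(46 - 238) = √(-192) = 8*I*√3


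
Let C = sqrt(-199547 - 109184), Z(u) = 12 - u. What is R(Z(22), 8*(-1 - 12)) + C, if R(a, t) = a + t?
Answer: -114 + I*sqrt(308731) ≈ -114.0 + 555.64*I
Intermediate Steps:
C = I*sqrt(308731) (C = sqrt(-308731) = I*sqrt(308731) ≈ 555.64*I)
R(Z(22), 8*(-1 - 12)) + C = ((12 - 1*22) + 8*(-1 - 12)) + I*sqrt(308731) = ((12 - 22) + 8*(-13)) + I*sqrt(308731) = (-10 - 104) + I*sqrt(308731) = -114 + I*sqrt(308731)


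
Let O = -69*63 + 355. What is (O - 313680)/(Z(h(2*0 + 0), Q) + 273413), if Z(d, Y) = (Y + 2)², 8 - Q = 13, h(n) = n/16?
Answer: -158836/136711 ≈ -1.1618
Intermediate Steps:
O = -3992 (O = -4347 + 355 = -3992)
h(n) = n/16 (h(n) = n*(1/16) = n/16)
Q = -5 (Q = 8 - 1*13 = 8 - 13 = -5)
Z(d, Y) = (2 + Y)²
(O - 313680)/(Z(h(2*0 + 0), Q) + 273413) = (-3992 - 313680)/((2 - 5)² + 273413) = -317672/((-3)² + 273413) = -317672/(9 + 273413) = -317672/273422 = -317672*1/273422 = -158836/136711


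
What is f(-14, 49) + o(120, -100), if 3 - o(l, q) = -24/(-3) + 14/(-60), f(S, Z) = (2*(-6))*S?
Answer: 4897/30 ≈ 163.23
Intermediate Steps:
f(S, Z) = -12*S
o(l, q) = -143/30 (o(l, q) = 3 - (-24/(-3) + 14/(-60)) = 3 - (-24*(-⅓) + 14*(-1/60)) = 3 - (8 - 7/30) = 3 - 1*233/30 = 3 - 233/30 = -143/30)
f(-14, 49) + o(120, -100) = -12*(-14) - 143/30 = 168 - 143/30 = 4897/30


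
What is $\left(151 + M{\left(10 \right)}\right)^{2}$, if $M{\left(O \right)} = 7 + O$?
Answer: $28224$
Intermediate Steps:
$\left(151 + M{\left(10 \right)}\right)^{2} = \left(151 + \left(7 + 10\right)\right)^{2} = \left(151 + 17\right)^{2} = 168^{2} = 28224$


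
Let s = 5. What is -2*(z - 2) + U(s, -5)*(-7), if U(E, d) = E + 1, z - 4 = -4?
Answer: -38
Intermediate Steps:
z = 0 (z = 4 - 4 = 0)
U(E, d) = 1 + E
-2*(z - 2) + U(s, -5)*(-7) = -2*(0 - 2) + (1 + 5)*(-7) = -2*(-2) + 6*(-7) = 4 - 42 = -38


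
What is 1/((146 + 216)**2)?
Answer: 1/131044 ≈ 7.6310e-6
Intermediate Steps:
1/((146 + 216)**2) = 1/(362**2) = 1/131044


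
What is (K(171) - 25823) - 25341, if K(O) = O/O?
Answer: -51163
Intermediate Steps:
K(O) = 1
(K(171) - 25823) - 25341 = (1 - 25823) - 25341 = -25822 - 25341 = -51163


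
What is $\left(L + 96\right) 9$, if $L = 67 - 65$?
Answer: $882$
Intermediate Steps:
$L = 2$
$\left(L + 96\right) 9 = \left(2 + 96\right) 9 = 98 \cdot 9 = 882$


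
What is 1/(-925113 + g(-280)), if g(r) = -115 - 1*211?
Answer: -1/925439 ≈ -1.0806e-6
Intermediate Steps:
g(r) = -326 (g(r) = -115 - 211 = -326)
1/(-925113 + g(-280)) = 1/(-925113 - 326) = 1/(-925439) = -1/925439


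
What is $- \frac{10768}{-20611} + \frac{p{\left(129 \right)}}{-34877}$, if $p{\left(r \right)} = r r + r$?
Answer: $\frac{29909066}{718849847} \approx 0.041607$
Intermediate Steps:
$p{\left(r \right)} = r + r^{2}$ ($p{\left(r \right)} = r^{2} + r = r + r^{2}$)
$- \frac{10768}{-20611} + \frac{p{\left(129 \right)}}{-34877} = - \frac{10768}{-20611} + \frac{129 \left(1 + 129\right)}{-34877} = \left(-10768\right) \left(- \frac{1}{20611}\right) + 129 \cdot 130 \left(- \frac{1}{34877}\right) = \frac{10768}{20611} + 16770 \left(- \frac{1}{34877}\right) = \frac{10768}{20611} - \frac{16770}{34877} = \frac{29909066}{718849847}$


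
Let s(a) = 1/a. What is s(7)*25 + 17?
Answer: 144/7 ≈ 20.571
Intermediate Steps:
s(7)*25 + 17 = 25/7 + 17 = 144/7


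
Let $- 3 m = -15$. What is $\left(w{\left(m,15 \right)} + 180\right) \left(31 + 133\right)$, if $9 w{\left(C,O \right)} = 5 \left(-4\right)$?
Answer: $\frac{262400}{9} \approx 29156.0$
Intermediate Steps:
$m = 5$ ($m = \left(- \frac{1}{3}\right) \left(-15\right) = 5$)
$w{\left(C,O \right)} = - \frac{20}{9}$ ($w{\left(C,O \right)} = \frac{5 \left(-4\right)}{9} = \frac{1}{9} \left(-20\right) = - \frac{20}{9}$)
$\left(w{\left(m,15 \right)} + 180\right) \left(31 + 133\right) = \left(- \frac{20}{9} + 180\right) \left(31 + 133\right) = \frac{1600}{9} \cdot 164 = \frac{262400}{9}$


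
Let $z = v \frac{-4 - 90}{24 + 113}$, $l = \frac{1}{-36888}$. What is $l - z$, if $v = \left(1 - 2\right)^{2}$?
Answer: $\frac{3467335}{5053656} \approx 0.6861$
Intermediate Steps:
$l = - \frac{1}{36888} \approx -2.7109 \cdot 10^{-5}$
$v = 1$ ($v = \left(-1\right)^{2} = 1$)
$z = - \frac{94}{137}$ ($z = 1 \frac{-4 - 90}{24 + 113} = 1 \left(- \frac{94}{137}\right) = - \frac{94}{137} \approx -0.68613$)
$l - z = - \frac{1}{36888} - - \frac{94}{137} = - \frac{1}{36888} + \frac{94}{137} = \frac{3467335}{5053656}$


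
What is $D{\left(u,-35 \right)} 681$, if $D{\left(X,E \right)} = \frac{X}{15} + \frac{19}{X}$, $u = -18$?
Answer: $- \frac{46081}{30} \approx -1536.0$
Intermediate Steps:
$D{\left(X,E \right)} = \frac{19}{X} + \frac{X}{15}$ ($D{\left(X,E \right)} = X \frac{1}{15} + \frac{19}{X} = \frac{X}{15} + \frac{19}{X} = \frac{19}{X} + \frac{X}{15}$)
$D{\left(u,-35 \right)} 681 = \left(\frac{19}{-18} + \frac{1}{15} \left(-18\right)\right) 681 = \left(19 \left(- \frac{1}{18}\right) - \frac{6}{5}\right) 681 = \left(- \frac{19}{18} - \frac{6}{5}\right) 681 = \left(- \frac{203}{90}\right) 681 = - \frac{46081}{30}$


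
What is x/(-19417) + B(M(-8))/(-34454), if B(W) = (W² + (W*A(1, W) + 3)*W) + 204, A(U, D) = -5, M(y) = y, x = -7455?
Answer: 129165131/334496659 ≈ 0.38615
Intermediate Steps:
B(W) = 204 + W² + W*(3 - 5*W) (B(W) = (W² + (W*(-5) + 3)*W) + 204 = (W² + (-5*W + 3)*W) + 204 = (W² + (3 - 5*W)*W) + 204 = (W² + W*(3 - 5*W)) + 204 = 204 + W² + W*(3 - 5*W))
x/(-19417) + B(M(-8))/(-34454) = -7455/(-19417) + (204 - 4*(-8)² + 3*(-8))/(-34454) = -7455*(-1/19417) + (204 - 4*64 - 24)*(-1/34454) = 7455/19417 + (204 - 256 - 24)*(-1/34454) = 7455/19417 - 76*(-1/34454) = 7455/19417 + 38/17227 = 129165131/334496659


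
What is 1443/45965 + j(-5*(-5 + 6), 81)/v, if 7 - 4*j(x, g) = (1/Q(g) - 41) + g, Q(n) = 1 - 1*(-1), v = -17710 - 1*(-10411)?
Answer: 87339311/2683988280 ≈ 0.032541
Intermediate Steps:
v = -7299 (v = -17710 + 10411 = -7299)
Q(n) = 2 (Q(n) = 1 + 1 = 2)
j(x, g) = 95/8 - g/4 (j(x, g) = 7/4 - ((1/2 - 41) + g)/4 = 7/4 - ((½ - 41) + g)/4 = 7/4 - (-81/2 + g)/4 = 7/4 + (81/8 - g/4) = 95/8 - g/4)
1443/45965 + j(-5*(-5 + 6), 81)/v = 1443/45965 + (95/8 - ¼*81)/(-7299) = 1443*(1/45965) + (95/8 - 81/4)*(-1/7299) = 1443/45965 - 67/8*(-1/7299) = 1443/45965 + 67/58392 = 87339311/2683988280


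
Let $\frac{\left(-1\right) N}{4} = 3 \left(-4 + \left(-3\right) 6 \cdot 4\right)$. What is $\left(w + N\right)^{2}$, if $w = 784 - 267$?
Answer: $2042041$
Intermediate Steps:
$w = 517$ ($w = 784 - 267 = 517$)
$N = 912$ ($N = - 4 \cdot 3 \left(-4 + \left(-3\right) 6 \cdot 4\right) = - 4 \cdot 3 \left(-4 - 72\right) = - 4 \cdot 3 \left(-76\right) = \left(-4\right) \left(-228\right) = 912$)
$\left(w + N\right)^{2} = \left(517 + 912\right)^{2} = 1429^{2} = 2042041$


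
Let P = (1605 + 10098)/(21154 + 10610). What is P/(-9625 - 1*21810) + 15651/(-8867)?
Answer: -5209216080947/2951237127260 ≈ -1.7651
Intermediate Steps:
P = 3901/10588 (P = 11703/31764 = 11703*(1/31764) = 3901/10588 ≈ 0.36844)
P/(-9625 - 1*21810) + 15651/(-8867) = 3901/(10588*(-9625 - 1*21810)) + 15651/(-8867) = 3901/(10588*(-9625 - 21810)) + 15651*(-1/8867) = (3901/10588)/(-31435) - 15651/8867 = (3901/10588)*(-1/31435) - 15651/8867 = -3901/332833780 - 15651/8867 = -5209216080947/2951237127260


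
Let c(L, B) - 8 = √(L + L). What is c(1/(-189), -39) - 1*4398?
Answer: -4390 + I*√42/63 ≈ -4390.0 + 0.10287*I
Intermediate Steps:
c(L, B) = 8 + √2*√L (c(L, B) = 8 + √(L + L) = 8 + √(2*L) = 8 + √2*√L)
c(1/(-189), -39) - 1*4398 = (8 + √2*√(1/(-189))) - 1*4398 = (8 + √2*√(-1/189)) - 4398 = (8 + √2*(I*√21/63)) - 4398 = (8 + I*√42/63) - 4398 = -4390 + I*√42/63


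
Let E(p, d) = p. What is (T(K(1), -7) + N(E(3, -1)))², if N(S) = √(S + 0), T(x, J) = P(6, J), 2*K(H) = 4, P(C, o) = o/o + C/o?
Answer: 148/49 + 2*√3/7 ≈ 3.5153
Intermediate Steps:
P(C, o) = 1 + C/o
K(H) = 2 (K(H) = (½)*4 = 2)
T(x, J) = (6 + J)/J
N(S) = √S
(T(K(1), -7) + N(E(3, -1)))² = ((6 - 7)/(-7) + √3)² = (-⅐*(-1) + √3)² = (⅐ + √3)²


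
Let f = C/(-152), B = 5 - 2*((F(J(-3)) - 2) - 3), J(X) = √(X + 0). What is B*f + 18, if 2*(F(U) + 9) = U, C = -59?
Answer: 4683/152 - 59*I*√3/152 ≈ 30.809 - 0.67231*I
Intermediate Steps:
J(X) = √X
F(U) = -9 + U/2
B = 33 - I*√3 (B = 5 - 2*(((-9 + √(-3)/2) - 2) - 3) = 5 - 2*(((-9 + (I*√3)/2) - 2) - 3) = 5 - 2*(((-9 + I*√3/2) - 2) - 3) = 5 - 2*((-11 + I*√3/2) - 3) = 5 - 2*(-14 + I*√3/2) = 5 + (28 - I*√3) = 33 - I*√3 ≈ 33.0 - 1.732*I)
f = 59/152 (f = -59/(-152) = -59*(-1/152) = 59/152 ≈ 0.38816)
B*f + 18 = (33 - I*√3)*(59/152) + 18 = (1947/152 - 59*I*√3/152) + 18 = 4683/152 - 59*I*√3/152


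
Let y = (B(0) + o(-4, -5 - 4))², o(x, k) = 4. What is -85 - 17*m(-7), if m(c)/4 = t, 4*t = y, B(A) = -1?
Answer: -238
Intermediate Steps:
y = 9 (y = (-1 + 4)² = 3² = 9)
t = 9/4 (t = (¼)*9 = 9/4 ≈ 2.2500)
m(c) = 9 (m(c) = 4*(9/4) = 9)
-85 - 17*m(-7) = -85 - 17*9 = -85 - 153 = -238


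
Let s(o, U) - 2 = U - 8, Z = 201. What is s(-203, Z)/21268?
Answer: 15/1636 ≈ 0.0091687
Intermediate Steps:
s(o, U) = -6 + U (s(o, U) = 2 + (U - 8) = 2 + (-8 + U) = -6 + U)
s(-203, Z)/21268 = (-6 + 201)/21268 = 195*(1/21268) = 15/1636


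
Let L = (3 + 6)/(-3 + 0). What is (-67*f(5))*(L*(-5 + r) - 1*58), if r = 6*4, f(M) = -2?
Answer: -15410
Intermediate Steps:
r = 24
L = -3 (L = 9/(-3) = 9*(-⅓) = -3)
(-67*f(5))*(L*(-5 + r) - 1*58) = (-67*(-2))*(-3*(-5 + 24) - 1*58) = 134*(-3*19 - 58) = 134*(-57 - 58) = 134*(-115) = -15410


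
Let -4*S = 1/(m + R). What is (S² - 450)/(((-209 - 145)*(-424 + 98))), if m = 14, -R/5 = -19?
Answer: -85543199/21937838784 ≈ -0.0038993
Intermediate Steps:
R = 95 (R = -5*(-19) = 95)
S = -1/436 (S = -1/(4*(14 + 95)) = -¼/109 = -¼*1/109 = -1/436 ≈ -0.0022936)
(S² - 450)/(((-209 - 145)*(-424 + 98))) = ((-1/436)² - 450)/(((-209 - 145)*(-424 + 98))) = (1/190096 - 450)/((-354*(-326))) = -85543199/190096/115404 = -85543199/190096*1/115404 = -85543199/21937838784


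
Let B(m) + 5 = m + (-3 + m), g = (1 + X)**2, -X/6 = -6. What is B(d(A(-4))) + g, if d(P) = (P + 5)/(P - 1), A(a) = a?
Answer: 6803/5 ≈ 1360.6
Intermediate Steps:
X = 36 (X = -6*(-6) = 36)
d(P) = (5 + P)/(-1 + P)
g = 1369 (g = (1 + 36)**2 = 37**2 = 1369)
B(m) = -8 + 2*m (B(m) = -5 + (m + (-3 + m)) = -5 + (-3 + 2*m) = -8 + 2*m)
B(d(A(-4))) + g = (-8 + 2*((5 - 4)/(-1 - 4))) + 1369 = (-8 + 2*(1/(-5))) + 1369 = (-8 + 2*(-1/5*1)) + 1369 = (-8 + 2*(-1/5)) + 1369 = (-8 - 2/5) + 1369 = -42/5 + 1369 = 6803/5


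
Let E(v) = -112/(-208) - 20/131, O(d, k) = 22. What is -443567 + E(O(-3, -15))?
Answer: -755393944/1703 ≈ -4.4357e+5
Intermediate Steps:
E(v) = 657/1703 (E(v) = -112*(-1/208) - 20*1/131 = 7/13 - 20/131 = 657/1703)
-443567 + E(O(-3, -15)) = -443567 + 657/1703 = -755393944/1703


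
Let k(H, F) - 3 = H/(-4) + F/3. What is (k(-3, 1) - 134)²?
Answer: 2430481/144 ≈ 16878.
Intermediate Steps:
k(H, F) = 3 - H/4 + F/3 (k(H, F) = 3 + (H/(-4) + F/3) = 3 + (H*(-¼) + F*(⅓)) = 3 + (-H/4 + F/3) = 3 - H/4 + F/3)
(k(-3, 1) - 134)² = ((3 - ¼*(-3) + (⅓)*1) - 134)² = ((3 + ¾ + ⅓) - 134)² = (49/12 - 134)² = (-1559/12)² = 2430481/144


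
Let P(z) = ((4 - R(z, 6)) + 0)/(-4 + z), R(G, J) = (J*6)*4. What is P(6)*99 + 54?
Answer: -6876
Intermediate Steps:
R(G, J) = 24*J (R(G, J) = (6*J)*4 = 24*J)
P(z) = -140/(-4 + z) (P(z) = ((4 - 24*6) + 0)/(-4 + z) = ((4 - 1*144) + 0)/(-4 + z) = ((4 - 144) + 0)/(-4 + z) = (-140 + 0)/(-4 + z) = -140/(-4 + z))
P(6)*99 + 54 = -140/(-4 + 6)*99 + 54 = -140/2*99 + 54 = -140*½*99 + 54 = -70*99 + 54 = -6930 + 54 = -6876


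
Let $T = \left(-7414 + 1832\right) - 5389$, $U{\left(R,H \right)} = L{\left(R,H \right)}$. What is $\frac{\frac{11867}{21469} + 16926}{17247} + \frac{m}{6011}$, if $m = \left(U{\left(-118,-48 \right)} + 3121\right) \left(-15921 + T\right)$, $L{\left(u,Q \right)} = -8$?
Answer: $- \frac{30995382286149257}{2225728092273} \approx -13926.0$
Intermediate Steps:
$U{\left(R,H \right)} = -8$
$T = -10971$ ($T = -5582 - 5389 = -10971$)
$m = -83714796$ ($m = \left(-8 + 3121\right) \left(-15921 - 10971\right) = 3113 \left(-26892\right) = -83714796$)
$\frac{\frac{11867}{21469} + 16926}{17247} + \frac{m}{6011} = \frac{\frac{11867}{21469} + 16926}{17247} - \frac{83714796}{6011} = \left(11867 \cdot \frac{1}{21469} + 16926\right) \frac{1}{17247} - \frac{83714796}{6011} = \left(\frac{11867}{21469} + 16926\right) \frac{1}{17247} - \frac{83714796}{6011} = \frac{363396161}{21469} \cdot \frac{1}{17247} - \frac{83714796}{6011} = \frac{363396161}{370275843} - \frac{83714796}{6011} = - \frac{30995382286149257}{2225728092273}$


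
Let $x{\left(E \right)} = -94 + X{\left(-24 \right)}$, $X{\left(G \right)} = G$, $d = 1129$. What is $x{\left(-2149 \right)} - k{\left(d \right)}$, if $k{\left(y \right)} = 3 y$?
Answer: $-3505$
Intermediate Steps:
$x{\left(E \right)} = -118$ ($x{\left(E \right)} = -94 - 24 = -118$)
$x{\left(-2149 \right)} - k{\left(d \right)} = -118 - 3 \cdot 1129 = -118 - 3387 = -3505$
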